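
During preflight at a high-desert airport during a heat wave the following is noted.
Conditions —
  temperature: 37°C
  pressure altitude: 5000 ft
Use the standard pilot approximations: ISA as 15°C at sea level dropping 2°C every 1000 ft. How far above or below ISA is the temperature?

ISA+32°C

ISA temperature at 5000 ft = 15 − 2 × (5000/1000) = 5°C.
Deviation = OAT − ISA = 37 − 5 = +32°C.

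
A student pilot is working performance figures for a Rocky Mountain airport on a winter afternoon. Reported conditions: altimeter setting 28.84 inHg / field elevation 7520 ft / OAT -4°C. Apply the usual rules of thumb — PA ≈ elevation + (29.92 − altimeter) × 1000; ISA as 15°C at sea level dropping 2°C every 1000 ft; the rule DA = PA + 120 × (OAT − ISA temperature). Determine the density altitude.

Pressure altitude = 7520 + (29.92 − 28.84) × 1000 = 7520 + (+1080) = 8600 ft.
ISA temperature at 8600 ft = 15 − 2 × (8600/1000) = -2.2°C.
ISA deviation = -4 − (-2.2) = -1.8°C.
Density altitude = 8600 + 120 × (-1.8) = 8384 ft.

8384 ft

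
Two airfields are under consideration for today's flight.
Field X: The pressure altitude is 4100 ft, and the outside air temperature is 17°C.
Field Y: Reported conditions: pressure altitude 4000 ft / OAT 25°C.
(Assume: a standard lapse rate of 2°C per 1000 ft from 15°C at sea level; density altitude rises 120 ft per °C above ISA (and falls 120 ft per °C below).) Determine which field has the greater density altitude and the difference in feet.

Field X: ISA temp = 6.8°C, deviation +10.2°C, DA = 4100 + 120 × 10.2 = 5324 ft.
Field Y: ISA temp = 7°C, deviation +18°C, DA = 4000 + 120 × 18 = 6160 ft.
Field Y is higher by 6160 − 5324 = 836 ft.

Field Y by 836 ft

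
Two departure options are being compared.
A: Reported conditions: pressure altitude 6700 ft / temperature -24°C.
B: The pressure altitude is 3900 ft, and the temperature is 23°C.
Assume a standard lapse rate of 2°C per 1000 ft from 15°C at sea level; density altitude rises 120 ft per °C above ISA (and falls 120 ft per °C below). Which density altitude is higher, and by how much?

A: ISA temp = 1.6°C, deviation -25.6°C, DA = 6700 + 120 × (-25.6) = 3628 ft.
B: ISA temp = 7.2°C, deviation +15.8°C, DA = 3900 + 120 × 15.8 = 5796 ft.
B is higher by 5796 − 3628 = 2168 ft.

B by 2168 ft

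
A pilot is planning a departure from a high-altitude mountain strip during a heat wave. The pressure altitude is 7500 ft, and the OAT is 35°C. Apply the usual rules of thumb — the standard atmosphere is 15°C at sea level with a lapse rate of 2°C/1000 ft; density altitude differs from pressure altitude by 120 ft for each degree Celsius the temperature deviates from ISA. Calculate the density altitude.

11700 ft

ISA temperature at 7500 ft = 15 − 2 × (7500/1000) = 0°C.
ISA deviation = 35 − 0 = +35°C.
Density altitude = 7500 + 120 × (35) = 7500 + (+4200) = 11700 ft.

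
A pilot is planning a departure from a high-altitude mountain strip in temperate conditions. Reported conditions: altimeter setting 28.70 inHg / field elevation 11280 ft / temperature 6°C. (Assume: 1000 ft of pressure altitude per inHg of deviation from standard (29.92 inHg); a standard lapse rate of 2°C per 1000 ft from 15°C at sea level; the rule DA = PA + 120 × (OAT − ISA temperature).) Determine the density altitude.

14420 ft

Pressure altitude = 11280 + (29.92 − 28.70) × 1000 = 11280 + (+1220) = 12500 ft.
ISA temperature at 12500 ft = 15 − 2 × (12500/1000) = -10°C.
ISA deviation = 6 − (-10) = +16°C.
Density altitude = 12500 + 120 × (16) = 14420 ft.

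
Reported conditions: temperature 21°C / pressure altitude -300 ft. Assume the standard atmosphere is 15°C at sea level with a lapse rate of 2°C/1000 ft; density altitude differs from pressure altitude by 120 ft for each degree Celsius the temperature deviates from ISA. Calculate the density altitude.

348 ft

ISA temperature at -300 ft = 15 − 2 × (-300/1000) = 15.6°C.
ISA deviation = 21 − 15.6 = +5.4°C.
Density altitude = -300 + 120 × (5.4) = -300 + (+648) = 348 ft.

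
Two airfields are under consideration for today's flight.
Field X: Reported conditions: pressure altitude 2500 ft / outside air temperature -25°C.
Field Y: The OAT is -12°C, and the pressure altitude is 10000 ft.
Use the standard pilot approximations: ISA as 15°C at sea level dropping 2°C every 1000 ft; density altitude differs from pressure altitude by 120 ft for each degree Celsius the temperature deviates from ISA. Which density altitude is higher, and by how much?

Field X: ISA temp = 10°C, deviation -35°C, DA = 2500 + 120 × (-35) = -1700 ft.
Field Y: ISA temp = -5°C, deviation -7°C, DA = 10000 + 120 × (-7) = 9160 ft.
Field Y is higher by 9160 − (-1700) = 10860 ft.

Field Y by 10860 ft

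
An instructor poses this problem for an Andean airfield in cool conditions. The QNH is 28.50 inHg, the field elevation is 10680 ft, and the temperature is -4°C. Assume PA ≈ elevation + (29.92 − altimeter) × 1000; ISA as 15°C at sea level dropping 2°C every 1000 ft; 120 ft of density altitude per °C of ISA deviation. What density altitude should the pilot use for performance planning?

12724 ft

Pressure altitude = 10680 + (29.92 − 28.50) × 1000 = 10680 + (+1420) = 12100 ft.
ISA temperature at 12100 ft = 15 − 2 × (12100/1000) = -9.2°C.
ISA deviation = -4 − (-9.2) = +5.2°C.
Density altitude = 12100 + 120 × (5.2) = 12724 ft.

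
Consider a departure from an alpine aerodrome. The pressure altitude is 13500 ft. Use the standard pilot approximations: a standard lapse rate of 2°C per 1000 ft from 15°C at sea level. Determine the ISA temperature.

-12°C

ISA temperature = 15 − 2 × (13500/1000) = 15 − 27 = -12°C.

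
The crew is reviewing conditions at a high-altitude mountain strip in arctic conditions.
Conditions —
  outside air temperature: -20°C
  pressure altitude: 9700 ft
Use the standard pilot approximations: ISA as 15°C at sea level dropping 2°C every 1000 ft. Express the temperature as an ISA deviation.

ISA-15.6°C

ISA temperature at 9700 ft = 15 − 2 × (9700/1000) = -4.4°C.
Deviation = OAT − ISA = -20 − (-4.4) = -15.6°C.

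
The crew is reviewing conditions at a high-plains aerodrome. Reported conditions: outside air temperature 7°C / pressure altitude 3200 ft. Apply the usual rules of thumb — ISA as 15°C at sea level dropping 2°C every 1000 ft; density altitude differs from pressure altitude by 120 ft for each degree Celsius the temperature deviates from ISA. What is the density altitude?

3008 ft

ISA temperature at 3200 ft = 15 − 2 × (3200/1000) = 8.6°C.
ISA deviation = 7 − 8.6 = -1.6°C.
Density altitude = 3200 + 120 × (-1.6) = 3200 + (-192) = 3008 ft.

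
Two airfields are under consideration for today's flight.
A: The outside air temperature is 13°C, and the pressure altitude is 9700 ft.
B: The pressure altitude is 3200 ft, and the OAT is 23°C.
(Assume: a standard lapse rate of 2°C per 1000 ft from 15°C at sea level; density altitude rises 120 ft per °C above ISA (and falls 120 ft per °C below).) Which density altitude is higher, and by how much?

A: ISA temp = -4.4°C, deviation +17.4°C, DA = 9700 + 120 × 17.4 = 11788 ft.
B: ISA temp = 8.6°C, deviation +14.4°C, DA = 3200 + 120 × 14.4 = 4928 ft.
A is higher by 11788 − 4928 = 6860 ft.

A by 6860 ft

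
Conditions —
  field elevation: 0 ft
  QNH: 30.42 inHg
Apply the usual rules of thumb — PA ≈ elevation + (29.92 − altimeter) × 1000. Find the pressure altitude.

-500 ft

Pressure correction = (29.92 − 30.42) × 1000 = -500 ft.
Pressure altitude = 0 + (-500) = -500 ft.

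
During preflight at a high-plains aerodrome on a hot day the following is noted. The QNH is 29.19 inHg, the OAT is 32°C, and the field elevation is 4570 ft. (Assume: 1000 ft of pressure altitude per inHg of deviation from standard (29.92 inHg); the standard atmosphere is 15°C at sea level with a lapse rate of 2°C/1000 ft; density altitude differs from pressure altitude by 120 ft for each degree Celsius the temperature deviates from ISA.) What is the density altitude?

Pressure altitude = 4570 + (29.92 − 29.19) × 1000 = 4570 + (+730) = 5300 ft.
ISA temperature at 5300 ft = 15 − 2 × (5300/1000) = 4.4°C.
ISA deviation = 32 − 4.4 = +27.6°C.
Density altitude = 5300 + 120 × (27.6) = 8612 ft.

8612 ft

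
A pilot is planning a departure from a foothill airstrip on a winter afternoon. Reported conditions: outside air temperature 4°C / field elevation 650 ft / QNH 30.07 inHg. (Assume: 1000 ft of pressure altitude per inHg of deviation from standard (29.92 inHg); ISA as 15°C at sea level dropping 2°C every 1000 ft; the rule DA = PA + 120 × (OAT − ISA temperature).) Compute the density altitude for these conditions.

-700 ft

Pressure altitude = 650 + (29.92 − 30.07) × 1000 = 650 + (-150) = 500 ft.
ISA temperature at 500 ft = 15 − 2 × (500/1000) = 14°C.
ISA deviation = 4 − 14 = -10°C.
Density altitude = 500 + 120 × (-10) = -700 ft.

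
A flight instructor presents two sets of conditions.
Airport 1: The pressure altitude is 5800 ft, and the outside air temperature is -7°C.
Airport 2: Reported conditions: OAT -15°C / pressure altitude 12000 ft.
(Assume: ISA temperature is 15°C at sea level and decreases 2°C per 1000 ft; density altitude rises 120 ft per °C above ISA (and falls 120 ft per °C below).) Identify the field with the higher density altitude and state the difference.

Airport 1: ISA temp = 3.4°C, deviation -10.4°C, DA = 5800 + 120 × (-10.4) = 4552 ft.
Airport 2: ISA temp = -9°C, deviation -6°C, DA = 12000 + 120 × (-6) = 11280 ft.
Airport 2 is higher by 11280 − 4552 = 6728 ft.

Airport 2 by 6728 ft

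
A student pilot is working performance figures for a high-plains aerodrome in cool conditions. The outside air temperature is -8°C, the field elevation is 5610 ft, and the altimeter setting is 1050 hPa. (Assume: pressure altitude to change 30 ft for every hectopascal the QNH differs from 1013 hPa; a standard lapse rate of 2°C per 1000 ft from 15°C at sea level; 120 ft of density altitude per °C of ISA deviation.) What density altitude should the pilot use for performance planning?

Pressure altitude = 5610 + (1013 − 1050) × 30 = 5610 + (-1110) = 4500 ft.
ISA temperature at 4500 ft = 15 − 2 × (4500/1000) = 6°C.
ISA deviation = -8 − 6 = -14°C.
Density altitude = 4500 + 120 × (-14) = 2820 ft.

2820 ft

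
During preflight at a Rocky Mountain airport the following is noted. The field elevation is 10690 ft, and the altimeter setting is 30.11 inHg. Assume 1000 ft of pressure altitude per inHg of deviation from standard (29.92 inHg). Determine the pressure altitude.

10500 ft

Pressure correction = (29.92 − 30.11) × 1000 = -190 ft.
Pressure altitude = 10690 + (-190) = 10500 ft.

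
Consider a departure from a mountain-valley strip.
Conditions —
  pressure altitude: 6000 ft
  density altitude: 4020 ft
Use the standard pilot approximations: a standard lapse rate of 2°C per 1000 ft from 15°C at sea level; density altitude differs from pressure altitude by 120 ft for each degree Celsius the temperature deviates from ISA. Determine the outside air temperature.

-13.5°C

Density altitude − pressure altitude = 4020 − 6000 = -1980 ft.
At 120 ft/°C that is an ISA deviation of -1980/120 = -16.5°C.
ISA temperature at 6000 ft = 15 − 2 × (6000/1000) = 3°C.
OAT = ISA + deviation = 3 + (-16.5) = -13.5°C.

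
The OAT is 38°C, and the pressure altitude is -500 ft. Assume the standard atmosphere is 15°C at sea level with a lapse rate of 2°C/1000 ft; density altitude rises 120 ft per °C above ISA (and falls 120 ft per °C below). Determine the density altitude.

ISA temperature at -500 ft = 15 − 2 × (-500/1000) = 16°C.
ISA deviation = 38 − 16 = +22°C.
Density altitude = -500 + 120 × (22) = -500 + (+2640) = 2140 ft.

2140 ft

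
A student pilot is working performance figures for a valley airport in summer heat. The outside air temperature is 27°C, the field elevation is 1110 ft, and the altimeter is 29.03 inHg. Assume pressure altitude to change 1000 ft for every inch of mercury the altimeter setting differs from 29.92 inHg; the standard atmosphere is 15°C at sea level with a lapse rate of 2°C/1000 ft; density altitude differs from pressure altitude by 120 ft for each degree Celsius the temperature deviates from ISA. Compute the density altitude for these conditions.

3920 ft

Pressure altitude = 1110 + (29.92 − 29.03) × 1000 = 1110 + (+890) = 2000 ft.
ISA temperature at 2000 ft = 15 − 2 × (2000/1000) = 11°C.
ISA deviation = 27 − 11 = +16°C.
Density altitude = 2000 + 120 × (16) = 3920 ft.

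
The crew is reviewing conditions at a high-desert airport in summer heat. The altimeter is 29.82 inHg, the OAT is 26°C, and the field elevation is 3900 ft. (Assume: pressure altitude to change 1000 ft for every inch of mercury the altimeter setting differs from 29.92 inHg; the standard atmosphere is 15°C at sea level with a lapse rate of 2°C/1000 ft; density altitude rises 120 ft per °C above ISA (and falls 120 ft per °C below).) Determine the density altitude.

Pressure altitude = 3900 + (29.92 − 29.82) × 1000 = 3900 + (+100) = 4000 ft.
ISA temperature at 4000 ft = 15 − 2 × (4000/1000) = 7°C.
ISA deviation = 26 − 7 = +19°C.
Density altitude = 4000 + 120 × (19) = 6280 ft.

6280 ft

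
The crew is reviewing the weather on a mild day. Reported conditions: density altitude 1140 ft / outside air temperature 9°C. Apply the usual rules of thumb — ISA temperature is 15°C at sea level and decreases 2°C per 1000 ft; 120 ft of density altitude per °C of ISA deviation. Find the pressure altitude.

DA = PA + 120 × (OAT − (15 − 2·PA/1000)) = PA + 120·OAT − 1800 + 0.24·PA = 1.24·PA + 120·OAT − 1800.
So 1.24·PA = 1140 − 120 × 9 + 1800 = 1860.
PA = 1860 / 1.24 = 1500 ft.

1500 ft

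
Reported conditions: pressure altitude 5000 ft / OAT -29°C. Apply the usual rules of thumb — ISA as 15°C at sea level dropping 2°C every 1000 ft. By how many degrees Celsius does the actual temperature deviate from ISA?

ISA temperature at 5000 ft = 15 − 2 × (5000/1000) = 5°C.
Deviation = OAT − ISA = -29 − 5 = -34°C.

ISA-34°C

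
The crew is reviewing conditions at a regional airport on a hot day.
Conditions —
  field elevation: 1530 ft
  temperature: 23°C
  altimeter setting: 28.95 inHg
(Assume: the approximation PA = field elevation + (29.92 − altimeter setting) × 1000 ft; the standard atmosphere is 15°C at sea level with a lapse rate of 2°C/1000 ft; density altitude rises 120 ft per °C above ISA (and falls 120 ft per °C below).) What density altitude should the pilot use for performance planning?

Pressure altitude = 1530 + (29.92 − 28.95) × 1000 = 1530 + (+970) = 2500 ft.
ISA temperature at 2500 ft = 15 − 2 × (2500/1000) = 10°C.
ISA deviation = 23 − 10 = +13°C.
Density altitude = 2500 + 120 × (13) = 4060 ft.

4060 ft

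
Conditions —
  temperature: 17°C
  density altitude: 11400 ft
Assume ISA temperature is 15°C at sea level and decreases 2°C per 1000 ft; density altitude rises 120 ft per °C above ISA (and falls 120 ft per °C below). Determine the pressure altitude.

9000 ft

DA = PA + 120 × (OAT − (15 − 2·PA/1000)) = PA + 120·OAT − 1800 + 0.24·PA = 1.24·PA + 120·OAT − 1800.
So 1.24·PA = 11400 − 120 × 17 + 1800 = 11160.
PA = 11160 / 1.24 = 9000 ft.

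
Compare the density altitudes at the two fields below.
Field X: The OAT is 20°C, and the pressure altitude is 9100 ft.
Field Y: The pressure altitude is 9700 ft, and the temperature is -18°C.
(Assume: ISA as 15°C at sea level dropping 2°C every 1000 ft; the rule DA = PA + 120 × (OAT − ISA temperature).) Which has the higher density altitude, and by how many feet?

Field X: ISA temp = -3.2°C, deviation +23.2°C, DA = 9100 + 120 × 23.2 = 11884 ft.
Field Y: ISA temp = -4.4°C, deviation -13.6°C, DA = 9700 + 120 × (-13.6) = 8068 ft.
Field X is higher by 11884 − 8068 = 3816 ft.

Field X by 3816 ft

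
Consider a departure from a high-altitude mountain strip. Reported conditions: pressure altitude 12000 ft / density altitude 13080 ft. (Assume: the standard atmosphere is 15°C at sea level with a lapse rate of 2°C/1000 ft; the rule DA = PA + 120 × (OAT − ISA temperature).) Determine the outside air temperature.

Density altitude − pressure altitude = 13080 − 12000 = +1080 ft.
At 120 ft/°C that is an ISA deviation of 1080/120 = +9°C.
ISA temperature at 12000 ft = 15 − 2 × (12000/1000) = -9°C.
OAT = ISA + deviation = -9 + (+9) = 0°C.

0°C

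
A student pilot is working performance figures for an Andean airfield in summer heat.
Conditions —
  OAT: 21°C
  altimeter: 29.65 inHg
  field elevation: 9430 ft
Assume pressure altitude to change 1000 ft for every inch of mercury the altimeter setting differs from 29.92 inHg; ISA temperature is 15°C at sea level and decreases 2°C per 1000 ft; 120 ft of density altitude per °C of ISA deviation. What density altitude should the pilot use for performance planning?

12748 ft

Pressure altitude = 9430 + (29.92 − 29.65) × 1000 = 9430 + (+270) = 9700 ft.
ISA temperature at 9700 ft = 15 − 2 × (9700/1000) = -4.4°C.
ISA deviation = 21 − (-4.4) = +25.4°C.
Density altitude = 9700 + 120 × (25.4) = 12748 ft.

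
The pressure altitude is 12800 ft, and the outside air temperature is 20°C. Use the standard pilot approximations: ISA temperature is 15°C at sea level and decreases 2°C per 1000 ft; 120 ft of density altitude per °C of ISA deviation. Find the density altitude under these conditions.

16472 ft

ISA temperature at 12800 ft = 15 − 2 × (12800/1000) = -10.6°C.
ISA deviation = 20 − (-10.6) = +30.6°C.
Density altitude = 12800 + 120 × (30.6) = 12800 + (+3672) = 16472 ft.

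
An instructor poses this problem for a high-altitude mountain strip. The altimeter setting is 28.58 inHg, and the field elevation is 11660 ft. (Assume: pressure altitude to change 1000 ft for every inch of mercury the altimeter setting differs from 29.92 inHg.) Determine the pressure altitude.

Pressure correction = (29.92 − 28.58) × 1000 = +1340 ft.
Pressure altitude = 11660 + (+1340) = 13000 ft.

13000 ft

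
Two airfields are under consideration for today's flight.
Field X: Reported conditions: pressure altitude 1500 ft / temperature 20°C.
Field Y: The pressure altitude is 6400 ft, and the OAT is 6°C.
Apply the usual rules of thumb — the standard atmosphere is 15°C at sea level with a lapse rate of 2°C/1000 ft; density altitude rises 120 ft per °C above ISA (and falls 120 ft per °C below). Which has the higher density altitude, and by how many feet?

Field Y by 4396 ft

Field X: ISA temp = 12°C, deviation +8°C, DA = 1500 + 120 × 8 = 2460 ft.
Field Y: ISA temp = 2.2°C, deviation +3.8°C, DA = 6400 + 120 × 3.8 = 6856 ft.
Field Y is higher by 6856 − 2460 = 4396 ft.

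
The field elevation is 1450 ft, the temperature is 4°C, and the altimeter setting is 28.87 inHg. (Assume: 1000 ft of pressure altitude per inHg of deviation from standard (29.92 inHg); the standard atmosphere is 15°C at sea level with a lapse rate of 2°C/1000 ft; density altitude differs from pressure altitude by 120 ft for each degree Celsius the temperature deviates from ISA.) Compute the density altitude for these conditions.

1780 ft

Pressure altitude = 1450 + (29.92 − 28.87) × 1000 = 1450 + (+1050) = 2500 ft.
ISA temperature at 2500 ft = 15 − 2 × (2500/1000) = 10°C.
ISA deviation = 4 − 10 = -6°C.
Density altitude = 2500 + 120 × (-6) = 1780 ft.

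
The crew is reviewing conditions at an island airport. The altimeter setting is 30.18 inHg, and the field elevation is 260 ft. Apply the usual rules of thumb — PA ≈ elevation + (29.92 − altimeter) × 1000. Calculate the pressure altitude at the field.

0 ft

Pressure correction = (29.92 − 30.18) × 1000 = -260 ft.
Pressure altitude = 260 + (-260) = 0 ft.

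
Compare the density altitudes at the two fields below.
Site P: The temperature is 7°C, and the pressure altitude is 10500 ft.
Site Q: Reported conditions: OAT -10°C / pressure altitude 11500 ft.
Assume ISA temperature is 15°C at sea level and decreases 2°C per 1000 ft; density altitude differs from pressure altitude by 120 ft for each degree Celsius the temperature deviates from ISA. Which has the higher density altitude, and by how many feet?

Site P by 800 ft

Site P: ISA temp = -6°C, deviation +13°C, DA = 10500 + 120 × 13 = 12060 ft.
Site Q: ISA temp = -8°C, deviation -2°C, DA = 11500 + 120 × (-2) = 11260 ft.
Site P is higher by 12060 − 11260 = 800 ft.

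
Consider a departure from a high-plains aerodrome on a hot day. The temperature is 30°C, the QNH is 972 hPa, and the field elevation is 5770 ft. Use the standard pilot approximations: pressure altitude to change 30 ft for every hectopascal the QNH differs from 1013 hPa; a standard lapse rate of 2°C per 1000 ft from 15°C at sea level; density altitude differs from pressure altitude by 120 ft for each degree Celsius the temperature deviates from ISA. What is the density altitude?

Pressure altitude = 5770 + (1013 − 972) × 30 = 5770 + (+1230) = 7000 ft.
ISA temperature at 7000 ft = 15 − 2 × (7000/1000) = 1°C.
ISA deviation = 30 − 1 = +29°C.
Density altitude = 7000 + 120 × (29) = 10480 ft.

10480 ft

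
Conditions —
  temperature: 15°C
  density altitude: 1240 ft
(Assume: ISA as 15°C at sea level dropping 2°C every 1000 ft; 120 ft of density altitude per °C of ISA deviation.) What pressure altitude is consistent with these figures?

1000 ft

DA = PA + 120 × (OAT − (15 − 2·PA/1000)) = PA + 120·OAT − 1800 + 0.24·PA = 1.24·PA + 120·OAT − 1800.
So 1.24·PA = 1240 − 120 × 15 + 1800 = 1240.
PA = 1240 / 1.24 = 1000 ft.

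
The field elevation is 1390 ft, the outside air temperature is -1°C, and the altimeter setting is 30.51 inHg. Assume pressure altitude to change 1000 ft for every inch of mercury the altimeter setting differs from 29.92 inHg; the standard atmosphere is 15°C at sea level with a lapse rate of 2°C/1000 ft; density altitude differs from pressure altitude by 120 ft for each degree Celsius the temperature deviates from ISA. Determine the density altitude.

-928 ft

Pressure altitude = 1390 + (29.92 − 30.51) × 1000 = 1390 + (-590) = 800 ft.
ISA temperature at 800 ft = 15 − 2 × (800/1000) = 13.4°C.
ISA deviation = -1 − 13.4 = -14.4°C.
Density altitude = 800 + 120 × (-14.4) = -928 ft.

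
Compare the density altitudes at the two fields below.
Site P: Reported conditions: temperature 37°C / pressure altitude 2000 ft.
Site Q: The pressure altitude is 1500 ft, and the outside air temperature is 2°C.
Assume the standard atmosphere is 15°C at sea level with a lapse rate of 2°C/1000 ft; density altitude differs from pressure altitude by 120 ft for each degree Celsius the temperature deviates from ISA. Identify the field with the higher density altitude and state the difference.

Site P: ISA temp = 11°C, deviation +26°C, DA = 2000 + 120 × 26 = 5120 ft.
Site Q: ISA temp = 12°C, deviation -10°C, DA = 1500 + 120 × (-10) = 300 ft.
Site P is higher by 5120 − 300 = 4820 ft.

Site P by 4820 ft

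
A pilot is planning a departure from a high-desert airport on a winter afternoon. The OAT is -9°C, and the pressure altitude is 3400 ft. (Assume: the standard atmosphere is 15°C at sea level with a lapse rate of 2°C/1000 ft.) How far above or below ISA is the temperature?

ISA-17.2°C

ISA temperature at 3400 ft = 15 − 2 × (3400/1000) = 8.2°C.
Deviation = OAT − ISA = -9 − 8.2 = -17.2°C.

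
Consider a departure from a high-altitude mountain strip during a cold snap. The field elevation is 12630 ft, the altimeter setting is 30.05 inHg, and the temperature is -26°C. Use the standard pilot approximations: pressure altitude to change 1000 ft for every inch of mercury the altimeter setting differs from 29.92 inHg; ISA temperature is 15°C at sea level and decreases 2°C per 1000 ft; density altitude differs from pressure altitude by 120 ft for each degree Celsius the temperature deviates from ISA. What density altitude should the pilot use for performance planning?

Pressure altitude = 12630 + (29.92 − 30.05) × 1000 = 12630 + (-130) = 12500 ft.
ISA temperature at 12500 ft = 15 − 2 × (12500/1000) = -10°C.
ISA deviation = -26 − (-10) = -16°C.
Density altitude = 12500 + 120 × (-16) = 10580 ft.

10580 ft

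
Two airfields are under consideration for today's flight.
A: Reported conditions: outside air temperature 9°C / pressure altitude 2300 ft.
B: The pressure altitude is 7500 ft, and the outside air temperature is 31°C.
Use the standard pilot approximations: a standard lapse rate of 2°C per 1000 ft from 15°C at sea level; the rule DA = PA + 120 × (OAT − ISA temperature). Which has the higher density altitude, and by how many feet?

A: ISA temp = 10.4°C, deviation -1.4°C, DA = 2300 + 120 × (-1.4) = 2132 ft.
B: ISA temp = 0°C, deviation +31°C, DA = 7500 + 120 × 31 = 11220 ft.
B is higher by 11220 − 2132 = 9088 ft.

B by 9088 ft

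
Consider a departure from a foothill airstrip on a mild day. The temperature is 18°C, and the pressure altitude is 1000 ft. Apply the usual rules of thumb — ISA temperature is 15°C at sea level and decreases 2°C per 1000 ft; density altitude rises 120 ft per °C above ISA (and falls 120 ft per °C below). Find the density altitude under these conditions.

ISA temperature at 1000 ft = 15 − 2 × (1000/1000) = 13°C.
ISA deviation = 18 − 13 = +5°C.
Density altitude = 1000 + 120 × (5) = 1000 + (+600) = 1600 ft.

1600 ft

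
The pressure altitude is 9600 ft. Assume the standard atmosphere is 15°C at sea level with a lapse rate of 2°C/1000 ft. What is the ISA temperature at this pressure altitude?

-4.2°C

ISA temperature = 15 − 2 × (9600/1000) = 15 − 19.2 = -4.2°C.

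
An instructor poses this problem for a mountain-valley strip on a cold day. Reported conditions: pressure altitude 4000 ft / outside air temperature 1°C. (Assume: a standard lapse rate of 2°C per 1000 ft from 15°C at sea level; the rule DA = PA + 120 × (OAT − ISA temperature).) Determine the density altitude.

ISA temperature at 4000 ft = 15 − 2 × (4000/1000) = 7°C.
ISA deviation = 1 − 7 = -6°C.
Density altitude = 4000 + 120 × (-6) = 4000 + (-720) = 3280 ft.

3280 ft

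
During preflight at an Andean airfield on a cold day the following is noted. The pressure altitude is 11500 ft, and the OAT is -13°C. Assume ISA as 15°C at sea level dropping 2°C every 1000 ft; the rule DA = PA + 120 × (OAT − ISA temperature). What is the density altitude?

10900 ft

ISA temperature at 11500 ft = 15 − 2 × (11500/1000) = -8°C.
ISA deviation = -13 − (-8) = -5°C.
Density altitude = 11500 + 120 × (-5) = 11500 + (-600) = 10900 ft.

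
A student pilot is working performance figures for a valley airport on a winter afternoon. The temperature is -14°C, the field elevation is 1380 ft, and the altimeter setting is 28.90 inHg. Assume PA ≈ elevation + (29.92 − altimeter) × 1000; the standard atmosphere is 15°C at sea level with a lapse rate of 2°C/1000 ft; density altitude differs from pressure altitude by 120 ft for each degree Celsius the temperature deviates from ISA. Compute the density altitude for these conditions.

Pressure altitude = 1380 + (29.92 − 28.90) × 1000 = 1380 + (+1020) = 2400 ft.
ISA temperature at 2400 ft = 15 − 2 × (2400/1000) = 10.2°C.
ISA deviation = -14 − 10.2 = -24.2°C.
Density altitude = 2400 + 120 × (-24.2) = -504 ft.

-504 ft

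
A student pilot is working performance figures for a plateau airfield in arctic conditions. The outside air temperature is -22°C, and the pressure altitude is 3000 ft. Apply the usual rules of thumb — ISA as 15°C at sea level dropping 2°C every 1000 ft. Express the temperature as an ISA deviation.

ISA temperature at 3000 ft = 15 − 2 × (3000/1000) = 9°C.
Deviation = OAT − ISA = -22 − 9 = -31°C.

ISA-31°C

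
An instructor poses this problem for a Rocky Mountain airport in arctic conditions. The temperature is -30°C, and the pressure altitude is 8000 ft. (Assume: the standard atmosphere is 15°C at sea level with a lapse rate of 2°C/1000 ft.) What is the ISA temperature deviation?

ISA-29°C

ISA temperature at 8000 ft = 15 − 2 × (8000/1000) = -1°C.
Deviation = OAT − ISA = -30 − (-1) = -29°C.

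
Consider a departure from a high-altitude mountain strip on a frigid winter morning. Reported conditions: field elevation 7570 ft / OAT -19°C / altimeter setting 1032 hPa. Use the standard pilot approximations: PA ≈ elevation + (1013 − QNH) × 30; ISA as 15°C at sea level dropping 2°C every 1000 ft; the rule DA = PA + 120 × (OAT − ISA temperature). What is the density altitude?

4600 ft

Pressure altitude = 7570 + (1013 − 1032) × 30 = 7570 + (-570) = 7000 ft.
ISA temperature at 7000 ft = 15 − 2 × (7000/1000) = 1°C.
ISA deviation = -19 − 1 = -20°C.
Density altitude = 7000 + 120 × (-20) = 4600 ft.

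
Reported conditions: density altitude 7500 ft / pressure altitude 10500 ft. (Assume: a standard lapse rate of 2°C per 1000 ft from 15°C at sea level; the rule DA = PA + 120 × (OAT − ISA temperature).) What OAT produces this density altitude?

Density altitude − pressure altitude = 7500 − 10500 = -3000 ft.
At 120 ft/°C that is an ISA deviation of -3000/120 = -25°C.
ISA temperature at 10500 ft = 15 − 2 × (10500/1000) = -6°C.
OAT = ISA + deviation = -6 + (-25) = -31°C.

-31°C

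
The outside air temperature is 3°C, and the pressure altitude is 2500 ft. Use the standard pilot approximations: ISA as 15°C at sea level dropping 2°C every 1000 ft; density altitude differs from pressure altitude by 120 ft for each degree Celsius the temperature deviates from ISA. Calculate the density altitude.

1660 ft

ISA temperature at 2500 ft = 15 − 2 × (2500/1000) = 10°C.
ISA deviation = 3 − 10 = -7°C.
Density altitude = 2500 + 120 × (-7) = 2500 + (-840) = 1660 ft.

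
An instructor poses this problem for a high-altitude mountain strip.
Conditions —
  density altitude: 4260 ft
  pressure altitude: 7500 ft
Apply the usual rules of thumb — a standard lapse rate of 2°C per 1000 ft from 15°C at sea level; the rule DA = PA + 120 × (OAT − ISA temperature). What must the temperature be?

-27°C

Density altitude − pressure altitude = 4260 − 7500 = -3240 ft.
At 120 ft/°C that is an ISA deviation of -3240/120 = -27°C.
ISA temperature at 7500 ft = 15 − 2 × (7500/1000) = 0°C.
OAT = ISA + deviation = 0 + (-27) = -27°C.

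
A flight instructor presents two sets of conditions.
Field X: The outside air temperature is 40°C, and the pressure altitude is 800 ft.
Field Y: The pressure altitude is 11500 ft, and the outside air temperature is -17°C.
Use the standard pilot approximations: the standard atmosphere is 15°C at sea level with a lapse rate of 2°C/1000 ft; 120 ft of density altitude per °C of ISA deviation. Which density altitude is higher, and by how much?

Field X: ISA temp = 13.4°C, deviation +26.6°C, DA = 800 + 120 × 26.6 = 3992 ft.
Field Y: ISA temp = -8°C, deviation -9°C, DA = 11500 + 120 × (-9) = 10420 ft.
Field Y is higher by 10420 − 3992 = 6428 ft.

Field Y by 6428 ft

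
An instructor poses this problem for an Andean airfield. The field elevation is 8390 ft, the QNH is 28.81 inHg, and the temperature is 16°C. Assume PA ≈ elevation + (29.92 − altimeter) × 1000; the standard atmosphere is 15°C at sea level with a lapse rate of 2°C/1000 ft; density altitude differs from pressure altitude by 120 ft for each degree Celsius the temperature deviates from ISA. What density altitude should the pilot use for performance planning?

11900 ft

Pressure altitude = 8390 + (29.92 − 28.81) × 1000 = 8390 + (+1110) = 9500 ft.
ISA temperature at 9500 ft = 15 − 2 × (9500/1000) = -4°C.
ISA deviation = 16 − (-4) = +20°C.
Density altitude = 9500 + 120 × (20) = 11900 ft.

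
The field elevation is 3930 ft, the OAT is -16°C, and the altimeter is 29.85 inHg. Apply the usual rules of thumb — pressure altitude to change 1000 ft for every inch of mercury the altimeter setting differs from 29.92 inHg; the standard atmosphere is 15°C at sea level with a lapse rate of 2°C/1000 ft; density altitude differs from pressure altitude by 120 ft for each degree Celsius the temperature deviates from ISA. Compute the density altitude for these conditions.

1240 ft

Pressure altitude = 3930 + (29.92 − 29.85) × 1000 = 3930 + (+70) = 4000 ft.
ISA temperature at 4000 ft = 15 − 2 × (4000/1000) = 7°C.
ISA deviation = -16 − 7 = -23°C.
Density altitude = 4000 + 120 × (-23) = 1240 ft.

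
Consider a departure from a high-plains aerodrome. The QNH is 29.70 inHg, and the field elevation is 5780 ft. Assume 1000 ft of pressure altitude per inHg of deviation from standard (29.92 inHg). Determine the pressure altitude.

6000 ft

Pressure correction = (29.92 − 29.70) × 1000 = +220 ft.
Pressure altitude = 5780 + (+220) = 6000 ft.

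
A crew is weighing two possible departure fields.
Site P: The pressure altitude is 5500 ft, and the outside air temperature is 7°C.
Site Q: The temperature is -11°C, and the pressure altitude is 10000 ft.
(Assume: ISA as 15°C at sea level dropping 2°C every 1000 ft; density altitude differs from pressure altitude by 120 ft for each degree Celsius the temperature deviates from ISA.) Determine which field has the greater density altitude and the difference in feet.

Site P: ISA temp = 4°C, deviation +3°C, DA = 5500 + 120 × 3 = 5860 ft.
Site Q: ISA temp = -5°C, deviation -6°C, DA = 10000 + 120 × (-6) = 9280 ft.
Site Q is higher by 9280 − 5860 = 3420 ft.

Site Q by 3420 ft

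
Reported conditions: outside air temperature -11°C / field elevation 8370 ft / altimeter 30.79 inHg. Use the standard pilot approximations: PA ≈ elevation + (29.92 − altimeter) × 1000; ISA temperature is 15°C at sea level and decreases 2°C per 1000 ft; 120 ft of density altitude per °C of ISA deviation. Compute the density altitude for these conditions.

6180 ft

Pressure altitude = 8370 + (29.92 − 30.79) × 1000 = 8370 + (-870) = 7500 ft.
ISA temperature at 7500 ft = 15 − 2 × (7500/1000) = 0°C.
ISA deviation = -11 − 0 = -11°C.
Density altitude = 7500 + 120 × (-11) = 6180 ft.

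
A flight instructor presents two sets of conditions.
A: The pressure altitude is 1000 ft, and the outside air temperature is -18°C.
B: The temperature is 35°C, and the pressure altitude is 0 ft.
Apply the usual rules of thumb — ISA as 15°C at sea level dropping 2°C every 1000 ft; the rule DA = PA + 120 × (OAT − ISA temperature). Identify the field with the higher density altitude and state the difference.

B by 5120 ft

A: ISA temp = 13°C, deviation -31°C, DA = 1000 + 120 × (-31) = -2720 ft.
B: ISA temp = 15°C, deviation +20°C, DA = 0 + 120 × 20 = 2400 ft.
B is higher by 2400 − (-2720) = 5120 ft.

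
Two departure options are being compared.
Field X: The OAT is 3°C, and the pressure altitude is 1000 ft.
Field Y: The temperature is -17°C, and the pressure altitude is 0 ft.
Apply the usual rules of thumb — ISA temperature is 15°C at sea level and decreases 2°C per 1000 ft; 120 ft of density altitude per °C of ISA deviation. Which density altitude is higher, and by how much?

Field X by 3640 ft

Field X: ISA temp = 13°C, deviation -10°C, DA = 1000 + 120 × (-10) = -200 ft.
Field Y: ISA temp = 15°C, deviation -32°C, DA = 0 + 120 × (-32) = -3840 ft.
Field X is higher by -200 − (-3840) = 3640 ft.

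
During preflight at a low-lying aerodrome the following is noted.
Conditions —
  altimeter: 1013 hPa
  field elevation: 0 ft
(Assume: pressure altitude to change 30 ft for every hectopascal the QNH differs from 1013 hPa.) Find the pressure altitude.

0 ft

Pressure correction = (1013 − 1013) × 30 = 0 ft.
Pressure altitude = 0 + (0) = 0 ft.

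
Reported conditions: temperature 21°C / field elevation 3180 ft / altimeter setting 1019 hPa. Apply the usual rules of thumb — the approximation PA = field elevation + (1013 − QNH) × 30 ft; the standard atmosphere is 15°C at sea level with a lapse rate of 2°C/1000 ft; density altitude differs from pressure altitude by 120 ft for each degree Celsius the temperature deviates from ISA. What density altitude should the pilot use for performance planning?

Pressure altitude = 3180 + (1013 − 1019) × 30 = 3180 + (-180) = 3000 ft.
ISA temperature at 3000 ft = 15 − 2 × (3000/1000) = 9°C.
ISA deviation = 21 − 9 = +12°C.
Density altitude = 3000 + 120 × (12) = 4440 ft.

4440 ft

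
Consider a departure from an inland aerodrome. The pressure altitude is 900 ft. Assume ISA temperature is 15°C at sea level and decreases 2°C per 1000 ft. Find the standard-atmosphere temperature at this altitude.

13.2°C

ISA temperature = 15 − 2 × (900/1000) = 15 − 1.8 = 13.2°C.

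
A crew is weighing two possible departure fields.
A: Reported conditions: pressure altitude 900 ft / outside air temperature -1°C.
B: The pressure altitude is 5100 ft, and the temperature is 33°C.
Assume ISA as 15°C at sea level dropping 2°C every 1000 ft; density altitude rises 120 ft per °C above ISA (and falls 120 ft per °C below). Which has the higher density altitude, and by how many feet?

B by 9288 ft

A: ISA temp = 13.2°C, deviation -14.2°C, DA = 900 + 120 × (-14.2) = -804 ft.
B: ISA temp = 4.8°C, deviation +28.2°C, DA = 5100 + 120 × 28.2 = 8484 ft.
B is higher by 8484 − (-804) = 9288 ft.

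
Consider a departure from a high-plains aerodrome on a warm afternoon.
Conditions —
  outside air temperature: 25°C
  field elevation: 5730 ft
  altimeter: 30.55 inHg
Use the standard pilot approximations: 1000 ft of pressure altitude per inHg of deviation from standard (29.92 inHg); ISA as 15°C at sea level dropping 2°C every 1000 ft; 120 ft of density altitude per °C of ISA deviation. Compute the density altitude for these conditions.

7524 ft

Pressure altitude = 5730 + (29.92 − 30.55) × 1000 = 5730 + (-630) = 5100 ft.
ISA temperature at 5100 ft = 15 − 2 × (5100/1000) = 4.8°C.
ISA deviation = 25 − 4.8 = +20.2°C.
Density altitude = 5100 + 120 × (20.2) = 7524 ft.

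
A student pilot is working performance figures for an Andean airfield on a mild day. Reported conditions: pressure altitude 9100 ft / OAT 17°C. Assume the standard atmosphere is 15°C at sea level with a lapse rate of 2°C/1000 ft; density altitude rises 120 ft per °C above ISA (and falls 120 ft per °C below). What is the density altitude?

11524 ft

ISA temperature at 9100 ft = 15 − 2 × (9100/1000) = -3.2°C.
ISA deviation = 17 − (-3.2) = +20.2°C.
Density altitude = 9100 + 120 × (20.2) = 9100 + (+2424) = 11524 ft.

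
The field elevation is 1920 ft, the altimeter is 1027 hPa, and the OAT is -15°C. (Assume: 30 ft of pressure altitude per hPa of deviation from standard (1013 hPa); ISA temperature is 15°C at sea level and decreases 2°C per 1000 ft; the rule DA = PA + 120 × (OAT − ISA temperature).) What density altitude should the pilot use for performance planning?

Pressure altitude = 1920 + (1013 − 1027) × 30 = 1920 + (-420) = 1500 ft.
ISA temperature at 1500 ft = 15 − 2 × (1500/1000) = 12°C.
ISA deviation = -15 − 12 = -27°C.
Density altitude = 1500 + 120 × (-27) = -1740 ft.

-1740 ft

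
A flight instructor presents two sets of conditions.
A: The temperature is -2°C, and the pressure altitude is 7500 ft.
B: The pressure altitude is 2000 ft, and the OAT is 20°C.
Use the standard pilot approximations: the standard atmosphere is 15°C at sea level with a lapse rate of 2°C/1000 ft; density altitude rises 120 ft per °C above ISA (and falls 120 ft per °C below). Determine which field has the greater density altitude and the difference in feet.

A: ISA temp = 0°C, deviation -2°C, DA = 7500 + 120 × (-2) = 7260 ft.
B: ISA temp = 11°C, deviation +9°C, DA = 2000 + 120 × 9 = 3080 ft.
A is higher by 7260 − 3080 = 4180 ft.

A by 4180 ft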